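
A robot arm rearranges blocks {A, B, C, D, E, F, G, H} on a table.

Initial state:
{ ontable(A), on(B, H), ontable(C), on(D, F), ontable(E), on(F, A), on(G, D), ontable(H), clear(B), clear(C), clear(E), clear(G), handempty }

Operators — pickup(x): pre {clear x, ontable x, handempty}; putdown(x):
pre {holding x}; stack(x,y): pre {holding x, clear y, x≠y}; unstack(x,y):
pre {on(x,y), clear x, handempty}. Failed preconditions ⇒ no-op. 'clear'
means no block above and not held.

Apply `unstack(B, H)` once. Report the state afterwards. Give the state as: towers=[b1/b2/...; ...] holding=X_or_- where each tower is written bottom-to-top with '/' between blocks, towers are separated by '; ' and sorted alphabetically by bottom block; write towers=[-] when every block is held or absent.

before: towers=[A/F/D/G; C; E; H/B] holding=-
pre[unstack(B, H)]: on(B,H) ok, clear(B) ok, handempty ok
all met → apply unstack(B, H)
after:  towers=[A/F/D/G; C; E; H] holding=B

towers=[A/F/D/G; C; E; H] holding=B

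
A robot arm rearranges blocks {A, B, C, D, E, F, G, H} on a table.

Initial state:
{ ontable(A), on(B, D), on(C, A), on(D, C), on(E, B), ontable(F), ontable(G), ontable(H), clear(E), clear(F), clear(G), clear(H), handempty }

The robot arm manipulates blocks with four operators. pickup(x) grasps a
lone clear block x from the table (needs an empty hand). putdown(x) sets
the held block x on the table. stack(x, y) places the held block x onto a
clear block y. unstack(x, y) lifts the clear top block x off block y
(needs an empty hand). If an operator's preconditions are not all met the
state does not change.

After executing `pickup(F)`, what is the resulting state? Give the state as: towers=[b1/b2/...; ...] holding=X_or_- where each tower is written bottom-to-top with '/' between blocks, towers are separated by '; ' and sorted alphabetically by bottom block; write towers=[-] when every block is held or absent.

towers=[A/C/D/B/E; G; H] holding=F

before: towers=[A/C/D/B/E; F; G; H] holding=-
pre[pickup(F)]: clear(F) yes, ontable(F) yes, handempty yes
all met → apply pickup(F)
after:  towers=[A/C/D/B/E; G; H] holding=F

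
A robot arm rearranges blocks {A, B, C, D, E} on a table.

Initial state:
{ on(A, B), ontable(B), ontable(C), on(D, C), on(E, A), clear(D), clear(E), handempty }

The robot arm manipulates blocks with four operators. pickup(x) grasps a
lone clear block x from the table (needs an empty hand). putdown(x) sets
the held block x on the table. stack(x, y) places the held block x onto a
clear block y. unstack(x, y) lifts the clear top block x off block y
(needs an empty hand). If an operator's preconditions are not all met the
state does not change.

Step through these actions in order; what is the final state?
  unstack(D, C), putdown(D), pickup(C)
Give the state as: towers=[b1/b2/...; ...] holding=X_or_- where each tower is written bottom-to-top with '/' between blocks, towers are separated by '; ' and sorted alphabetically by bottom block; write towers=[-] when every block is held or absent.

step 1 (unstack(D, C)): towers=[B/A/E; C] holding=D
step 2 (putdown(D)): towers=[B/A/E; C; D] holding=-
step 3 (pickup(C)): towers=[B/A/E; D] holding=C

towers=[B/A/E; D] holding=C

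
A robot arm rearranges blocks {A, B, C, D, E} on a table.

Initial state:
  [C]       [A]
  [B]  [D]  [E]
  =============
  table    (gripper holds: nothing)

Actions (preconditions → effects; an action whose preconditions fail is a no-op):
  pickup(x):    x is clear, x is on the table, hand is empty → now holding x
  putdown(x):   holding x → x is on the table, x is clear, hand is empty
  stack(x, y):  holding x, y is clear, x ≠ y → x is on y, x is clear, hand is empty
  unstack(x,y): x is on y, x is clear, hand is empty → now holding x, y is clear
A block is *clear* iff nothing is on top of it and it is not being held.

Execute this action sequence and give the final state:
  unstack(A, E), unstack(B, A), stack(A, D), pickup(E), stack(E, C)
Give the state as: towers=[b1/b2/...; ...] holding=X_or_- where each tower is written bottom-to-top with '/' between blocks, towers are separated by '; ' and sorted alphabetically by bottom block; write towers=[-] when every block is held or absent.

towers=[B/C/E; D/A] holding=-

step 1 (unstack(A, E)): towers=[B/C; D; E] holding=A
step 2 (unstack(B, A)) [no-op]: towers=[B/C; D; E] holding=A
step 3 (stack(A, D)): towers=[B/C; D/A; E] holding=-
step 4 (pickup(E)): towers=[B/C; D/A] holding=E
step 5 (stack(E, C)): towers=[B/C/E; D/A] holding=-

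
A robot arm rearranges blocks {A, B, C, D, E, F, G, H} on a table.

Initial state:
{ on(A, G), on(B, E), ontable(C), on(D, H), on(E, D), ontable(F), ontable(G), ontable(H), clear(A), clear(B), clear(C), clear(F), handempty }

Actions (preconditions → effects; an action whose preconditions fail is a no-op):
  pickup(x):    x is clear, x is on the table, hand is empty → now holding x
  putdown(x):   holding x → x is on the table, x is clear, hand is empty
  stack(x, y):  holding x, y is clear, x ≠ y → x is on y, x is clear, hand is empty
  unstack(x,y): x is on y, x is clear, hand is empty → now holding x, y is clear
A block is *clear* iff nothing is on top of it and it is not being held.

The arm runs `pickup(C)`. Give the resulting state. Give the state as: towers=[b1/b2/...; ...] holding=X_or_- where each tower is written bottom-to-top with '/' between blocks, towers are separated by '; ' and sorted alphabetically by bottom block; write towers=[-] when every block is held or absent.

before: towers=[C; F; G/A; H/D/E/B] holding=-
pre[pickup(C)]: clear(C) ✓, ontable(C) ✓, handempty ✓
all met → apply pickup(C)
after:  towers=[F; G/A; H/D/E/B] holding=C

towers=[F; G/A; H/D/E/B] holding=C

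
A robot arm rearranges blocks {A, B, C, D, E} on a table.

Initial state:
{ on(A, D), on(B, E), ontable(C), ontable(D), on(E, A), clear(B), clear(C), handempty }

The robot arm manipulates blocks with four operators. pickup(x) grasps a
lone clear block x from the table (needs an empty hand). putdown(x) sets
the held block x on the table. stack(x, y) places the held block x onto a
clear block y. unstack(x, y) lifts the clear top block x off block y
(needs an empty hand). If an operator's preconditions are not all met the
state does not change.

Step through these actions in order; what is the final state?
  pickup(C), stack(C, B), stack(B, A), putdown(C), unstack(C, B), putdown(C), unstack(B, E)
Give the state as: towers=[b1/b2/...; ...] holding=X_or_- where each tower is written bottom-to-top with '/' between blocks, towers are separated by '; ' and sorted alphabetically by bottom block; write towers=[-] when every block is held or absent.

step 1 (pickup(C)): towers=[D/A/E/B] holding=C
step 2 (stack(C, B)): towers=[D/A/E/B/C] holding=-
step 3 (stack(B, A)) [no-op]: towers=[D/A/E/B/C] holding=-
step 4 (putdown(C)) [no-op]: towers=[D/A/E/B/C] holding=-
step 5 (unstack(C, B)): towers=[D/A/E/B] holding=C
step 6 (putdown(C)): towers=[C; D/A/E/B] holding=-
step 7 (unstack(B, E)): towers=[C; D/A/E] holding=B

towers=[C; D/A/E] holding=B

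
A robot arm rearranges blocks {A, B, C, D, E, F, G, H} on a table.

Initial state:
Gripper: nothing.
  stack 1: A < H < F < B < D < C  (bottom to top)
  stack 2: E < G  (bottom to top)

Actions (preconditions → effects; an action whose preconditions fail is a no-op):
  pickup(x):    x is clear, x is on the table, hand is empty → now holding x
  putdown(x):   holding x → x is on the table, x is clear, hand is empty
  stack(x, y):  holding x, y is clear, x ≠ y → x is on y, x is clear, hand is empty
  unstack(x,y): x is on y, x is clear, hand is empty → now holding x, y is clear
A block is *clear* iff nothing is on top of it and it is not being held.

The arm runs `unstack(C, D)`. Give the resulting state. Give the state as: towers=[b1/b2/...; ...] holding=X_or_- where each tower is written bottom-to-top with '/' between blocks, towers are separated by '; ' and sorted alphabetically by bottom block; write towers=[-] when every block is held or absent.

towers=[A/H/F/B/D; E/G] holding=C

before: towers=[A/H/F/B/D/C; E/G] holding=-
pre[unstack(C, D)]: on(C,D) ✓, clear(C) ✓, handempty ✓
all met → apply unstack(C, D)
after:  towers=[A/H/F/B/D; E/G] holding=C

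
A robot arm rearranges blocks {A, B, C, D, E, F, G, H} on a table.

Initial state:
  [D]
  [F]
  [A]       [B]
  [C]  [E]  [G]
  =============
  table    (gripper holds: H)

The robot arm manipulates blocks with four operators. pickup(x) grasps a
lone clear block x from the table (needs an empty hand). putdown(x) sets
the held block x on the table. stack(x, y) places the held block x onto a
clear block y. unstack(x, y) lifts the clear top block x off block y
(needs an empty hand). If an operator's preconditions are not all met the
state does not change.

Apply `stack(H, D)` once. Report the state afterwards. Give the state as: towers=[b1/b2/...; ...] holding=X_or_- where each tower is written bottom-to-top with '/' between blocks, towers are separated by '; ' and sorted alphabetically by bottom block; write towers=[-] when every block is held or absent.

towers=[C/A/F/D/H; E; G/B] holding=-

before: towers=[C/A/F/D; E; G/B] holding=H
pre[stack(H, D)]: holding(H) ✓, clear(D) ✓, H≠D ✓
all met → apply stack(H, D)
after:  towers=[C/A/F/D/H; E; G/B] holding=-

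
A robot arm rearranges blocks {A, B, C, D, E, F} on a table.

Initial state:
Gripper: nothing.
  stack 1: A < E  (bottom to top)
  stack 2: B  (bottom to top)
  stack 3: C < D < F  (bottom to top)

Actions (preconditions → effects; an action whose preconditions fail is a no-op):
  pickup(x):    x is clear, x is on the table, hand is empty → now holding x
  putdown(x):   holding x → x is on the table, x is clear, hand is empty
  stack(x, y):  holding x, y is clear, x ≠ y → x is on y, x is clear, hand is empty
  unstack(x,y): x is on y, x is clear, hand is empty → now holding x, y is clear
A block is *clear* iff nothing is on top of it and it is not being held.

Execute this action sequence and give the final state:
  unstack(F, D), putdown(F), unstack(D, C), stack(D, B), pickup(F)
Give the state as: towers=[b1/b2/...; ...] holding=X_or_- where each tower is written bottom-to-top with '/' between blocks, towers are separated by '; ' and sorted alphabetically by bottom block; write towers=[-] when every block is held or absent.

step 1 (unstack(F, D)): towers=[A/E; B; C/D] holding=F
step 2 (putdown(F)): towers=[A/E; B; C/D; F] holding=-
step 3 (unstack(D, C)): towers=[A/E; B; C; F] holding=D
step 4 (stack(D, B)): towers=[A/E; B/D; C; F] holding=-
step 5 (pickup(F)): towers=[A/E; B/D; C] holding=F

towers=[A/E; B/D; C] holding=F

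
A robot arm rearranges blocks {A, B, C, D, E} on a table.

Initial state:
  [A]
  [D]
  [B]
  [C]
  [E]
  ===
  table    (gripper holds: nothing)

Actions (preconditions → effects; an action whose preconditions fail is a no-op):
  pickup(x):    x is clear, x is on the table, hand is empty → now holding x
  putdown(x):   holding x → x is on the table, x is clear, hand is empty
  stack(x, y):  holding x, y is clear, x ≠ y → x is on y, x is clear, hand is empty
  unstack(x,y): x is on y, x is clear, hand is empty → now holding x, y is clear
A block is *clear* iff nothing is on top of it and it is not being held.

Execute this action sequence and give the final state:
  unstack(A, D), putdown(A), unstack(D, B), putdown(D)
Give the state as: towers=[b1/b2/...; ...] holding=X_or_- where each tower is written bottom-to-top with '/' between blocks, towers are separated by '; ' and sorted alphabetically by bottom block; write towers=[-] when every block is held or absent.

step 1 (unstack(A, D)): towers=[E/C/B/D] holding=A
step 2 (putdown(A)): towers=[A; E/C/B/D] holding=-
step 3 (unstack(D, B)): towers=[A; E/C/B] holding=D
step 4 (putdown(D)): towers=[A; D; E/C/B] holding=-

towers=[A; D; E/C/B] holding=-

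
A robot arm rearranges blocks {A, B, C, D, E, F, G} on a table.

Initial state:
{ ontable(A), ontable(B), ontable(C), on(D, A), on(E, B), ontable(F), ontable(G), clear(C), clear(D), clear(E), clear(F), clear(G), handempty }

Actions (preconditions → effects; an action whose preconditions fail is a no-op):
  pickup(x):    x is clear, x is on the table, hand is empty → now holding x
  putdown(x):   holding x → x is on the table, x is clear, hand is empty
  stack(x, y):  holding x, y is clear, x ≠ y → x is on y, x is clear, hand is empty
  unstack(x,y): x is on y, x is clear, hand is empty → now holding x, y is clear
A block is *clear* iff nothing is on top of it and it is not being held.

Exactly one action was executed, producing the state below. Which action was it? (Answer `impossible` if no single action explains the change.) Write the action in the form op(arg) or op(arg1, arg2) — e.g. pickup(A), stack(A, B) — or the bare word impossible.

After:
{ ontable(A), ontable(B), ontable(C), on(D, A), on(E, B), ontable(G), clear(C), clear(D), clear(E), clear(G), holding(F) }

pickup(F)

target: towers=[A/D; B/E; C; G] holding=F
         pickup(F) → towers=[A/D; B/E; C; G] holding=F  ← match
         pickup(G) → towers=[A/D; B/E; C; F] holding=G
     unstack(D, A) → towers=[A; B/E; C; F; G] holding=D
     unstack(E, B) → towers=[A/D; B; C; F; G] holding=E
         pickup(C) → towers=[A/D; B/E; F; G] holding=C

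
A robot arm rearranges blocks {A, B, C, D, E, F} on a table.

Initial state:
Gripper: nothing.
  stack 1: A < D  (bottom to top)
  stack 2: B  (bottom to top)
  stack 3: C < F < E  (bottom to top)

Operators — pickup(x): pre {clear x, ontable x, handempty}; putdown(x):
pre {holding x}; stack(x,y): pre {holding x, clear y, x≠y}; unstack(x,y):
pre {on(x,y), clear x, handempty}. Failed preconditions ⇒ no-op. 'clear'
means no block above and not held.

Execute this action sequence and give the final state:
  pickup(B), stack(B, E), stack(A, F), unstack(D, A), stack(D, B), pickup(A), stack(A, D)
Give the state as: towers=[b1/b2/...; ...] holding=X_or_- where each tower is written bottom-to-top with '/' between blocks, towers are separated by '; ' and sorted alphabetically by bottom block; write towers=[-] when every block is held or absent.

towers=[C/F/E/B/D/A] holding=-

step 1 (pickup(B)): towers=[A/D; C/F/E] holding=B
step 2 (stack(B, E)): towers=[A/D; C/F/E/B] holding=-
step 3 (stack(A, F)) [no-op]: towers=[A/D; C/F/E/B] holding=-
step 4 (unstack(D, A)): towers=[A; C/F/E/B] holding=D
step 5 (stack(D, B)): towers=[A; C/F/E/B/D] holding=-
step 6 (pickup(A)): towers=[C/F/E/B/D] holding=A
step 7 (stack(A, D)): towers=[C/F/E/B/D/A] holding=-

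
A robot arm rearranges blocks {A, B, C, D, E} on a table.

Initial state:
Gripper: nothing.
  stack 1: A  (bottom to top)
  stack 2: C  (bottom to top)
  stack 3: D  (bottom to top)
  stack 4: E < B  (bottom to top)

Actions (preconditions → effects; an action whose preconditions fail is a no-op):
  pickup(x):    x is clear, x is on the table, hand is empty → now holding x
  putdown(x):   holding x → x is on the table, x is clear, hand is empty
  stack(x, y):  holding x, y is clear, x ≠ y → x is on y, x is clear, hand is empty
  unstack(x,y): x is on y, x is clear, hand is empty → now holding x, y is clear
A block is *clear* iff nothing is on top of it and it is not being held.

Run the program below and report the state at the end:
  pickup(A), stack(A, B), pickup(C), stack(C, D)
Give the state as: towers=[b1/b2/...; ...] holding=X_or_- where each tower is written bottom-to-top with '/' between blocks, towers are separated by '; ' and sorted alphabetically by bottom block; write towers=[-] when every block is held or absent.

towers=[D/C; E/B/A] holding=-

step 1 (pickup(A)): towers=[C; D; E/B] holding=A
step 2 (stack(A, B)): towers=[C; D; E/B/A] holding=-
step 3 (pickup(C)): towers=[D; E/B/A] holding=C
step 4 (stack(C, D)): towers=[D/C; E/B/A] holding=-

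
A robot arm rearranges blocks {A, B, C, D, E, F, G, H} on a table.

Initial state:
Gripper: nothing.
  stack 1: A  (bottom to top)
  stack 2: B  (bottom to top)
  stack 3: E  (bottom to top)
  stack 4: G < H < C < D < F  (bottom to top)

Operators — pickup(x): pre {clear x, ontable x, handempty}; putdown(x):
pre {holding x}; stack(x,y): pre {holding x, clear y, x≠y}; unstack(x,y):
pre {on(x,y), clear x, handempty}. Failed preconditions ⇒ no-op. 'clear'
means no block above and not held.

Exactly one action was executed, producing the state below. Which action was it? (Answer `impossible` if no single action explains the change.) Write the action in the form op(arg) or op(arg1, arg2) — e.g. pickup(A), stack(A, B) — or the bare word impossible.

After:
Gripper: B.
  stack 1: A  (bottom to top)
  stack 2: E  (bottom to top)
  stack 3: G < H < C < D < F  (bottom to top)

target: towers=[A; E; G/H/C/D/F] holding=B
         pickup(A) → towers=[B; E; G/H/C/D/F] holding=A
         pickup(E) → towers=[A; B; G/H/C/D/F] holding=E
         pickup(B) → towers=[A; E; G/H/C/D/F] holding=B  ← match
     unstack(F, D) → towers=[A; B; E; G/H/C/D] holding=F

pickup(B)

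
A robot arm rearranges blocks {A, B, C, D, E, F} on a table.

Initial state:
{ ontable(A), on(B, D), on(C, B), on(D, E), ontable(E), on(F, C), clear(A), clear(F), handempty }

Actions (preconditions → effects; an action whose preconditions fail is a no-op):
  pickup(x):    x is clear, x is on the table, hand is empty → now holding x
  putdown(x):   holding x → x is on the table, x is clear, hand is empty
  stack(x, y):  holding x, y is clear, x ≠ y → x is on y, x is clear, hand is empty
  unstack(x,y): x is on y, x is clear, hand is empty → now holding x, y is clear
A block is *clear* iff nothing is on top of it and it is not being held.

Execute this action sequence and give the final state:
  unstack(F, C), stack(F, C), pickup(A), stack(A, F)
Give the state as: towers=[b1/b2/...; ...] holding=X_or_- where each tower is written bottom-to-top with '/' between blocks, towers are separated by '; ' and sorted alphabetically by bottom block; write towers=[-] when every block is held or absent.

step 1 (unstack(F, C)): towers=[A; E/D/B/C] holding=F
step 2 (stack(F, C)): towers=[A; E/D/B/C/F] holding=-
step 3 (pickup(A)): towers=[E/D/B/C/F] holding=A
step 4 (stack(A, F)): towers=[E/D/B/C/F/A] holding=-

towers=[E/D/B/C/F/A] holding=-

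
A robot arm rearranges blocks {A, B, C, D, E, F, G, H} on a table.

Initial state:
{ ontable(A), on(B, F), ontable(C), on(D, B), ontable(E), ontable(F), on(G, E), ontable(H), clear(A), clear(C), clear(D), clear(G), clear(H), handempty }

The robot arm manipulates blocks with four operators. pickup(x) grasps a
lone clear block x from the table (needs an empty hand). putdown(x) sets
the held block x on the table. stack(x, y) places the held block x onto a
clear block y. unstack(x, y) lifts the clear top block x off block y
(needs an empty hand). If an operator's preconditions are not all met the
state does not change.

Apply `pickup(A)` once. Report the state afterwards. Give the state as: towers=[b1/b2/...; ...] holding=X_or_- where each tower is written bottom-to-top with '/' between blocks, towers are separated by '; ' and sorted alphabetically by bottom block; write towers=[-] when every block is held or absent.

before: towers=[A; C; E/G; F/B/D; H] holding=-
pre[pickup(A)]: clear(A) ok, ontable(A) ok, handempty ok
all met → apply pickup(A)
after:  towers=[C; E/G; F/B/D; H] holding=A

towers=[C; E/G; F/B/D; H] holding=A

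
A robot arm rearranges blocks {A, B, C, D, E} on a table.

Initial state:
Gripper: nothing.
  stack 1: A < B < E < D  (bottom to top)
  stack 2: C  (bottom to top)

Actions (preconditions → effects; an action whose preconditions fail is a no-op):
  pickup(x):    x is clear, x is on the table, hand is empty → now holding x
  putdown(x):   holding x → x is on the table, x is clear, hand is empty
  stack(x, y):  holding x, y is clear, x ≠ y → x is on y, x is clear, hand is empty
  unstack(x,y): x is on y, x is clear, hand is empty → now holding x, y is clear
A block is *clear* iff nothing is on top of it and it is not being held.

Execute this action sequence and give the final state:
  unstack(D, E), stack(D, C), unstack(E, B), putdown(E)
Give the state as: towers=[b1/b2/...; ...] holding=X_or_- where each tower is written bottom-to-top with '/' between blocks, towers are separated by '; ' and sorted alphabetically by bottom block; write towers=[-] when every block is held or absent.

towers=[A/B; C/D; E] holding=-

step 1 (unstack(D, E)): towers=[A/B/E; C] holding=D
step 2 (stack(D, C)): towers=[A/B/E; C/D] holding=-
step 3 (unstack(E, B)): towers=[A/B; C/D] holding=E
step 4 (putdown(E)): towers=[A/B; C/D; E] holding=-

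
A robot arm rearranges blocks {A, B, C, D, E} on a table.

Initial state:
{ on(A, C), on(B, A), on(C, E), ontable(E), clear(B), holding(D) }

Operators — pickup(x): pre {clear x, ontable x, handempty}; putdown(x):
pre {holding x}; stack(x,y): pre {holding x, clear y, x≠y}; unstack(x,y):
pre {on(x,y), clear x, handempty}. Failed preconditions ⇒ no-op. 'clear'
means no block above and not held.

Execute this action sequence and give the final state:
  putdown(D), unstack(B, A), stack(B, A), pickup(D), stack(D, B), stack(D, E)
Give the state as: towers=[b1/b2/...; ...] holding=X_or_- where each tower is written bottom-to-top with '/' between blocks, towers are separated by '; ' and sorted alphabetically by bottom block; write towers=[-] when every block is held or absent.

towers=[E/C/A/B/D] holding=-

step 1 (putdown(D)): towers=[D; E/C/A/B] holding=-
step 2 (unstack(B, A)): towers=[D; E/C/A] holding=B
step 3 (stack(B, A)): towers=[D; E/C/A/B] holding=-
step 4 (pickup(D)): towers=[E/C/A/B] holding=D
step 5 (stack(D, B)): towers=[E/C/A/B/D] holding=-
step 6 (stack(D, E)) [no-op]: towers=[E/C/A/B/D] holding=-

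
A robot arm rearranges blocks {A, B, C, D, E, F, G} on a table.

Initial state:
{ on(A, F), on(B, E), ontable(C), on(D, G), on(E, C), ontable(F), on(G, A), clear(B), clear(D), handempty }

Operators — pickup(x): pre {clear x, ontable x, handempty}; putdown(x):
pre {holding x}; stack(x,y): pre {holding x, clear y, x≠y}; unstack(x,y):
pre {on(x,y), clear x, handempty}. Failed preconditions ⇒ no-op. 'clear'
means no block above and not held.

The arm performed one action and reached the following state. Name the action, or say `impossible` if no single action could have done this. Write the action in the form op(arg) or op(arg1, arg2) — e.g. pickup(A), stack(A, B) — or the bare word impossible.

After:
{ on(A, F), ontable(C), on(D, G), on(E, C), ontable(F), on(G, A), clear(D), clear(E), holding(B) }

unstack(B, E)

target: towers=[C/E; F/A/G/D] holding=B
     unstack(B, E) → towers=[C/E; F/A/G/D] holding=B  ← match
     unstack(D, G) → towers=[C/E/B; F/A/G] holding=D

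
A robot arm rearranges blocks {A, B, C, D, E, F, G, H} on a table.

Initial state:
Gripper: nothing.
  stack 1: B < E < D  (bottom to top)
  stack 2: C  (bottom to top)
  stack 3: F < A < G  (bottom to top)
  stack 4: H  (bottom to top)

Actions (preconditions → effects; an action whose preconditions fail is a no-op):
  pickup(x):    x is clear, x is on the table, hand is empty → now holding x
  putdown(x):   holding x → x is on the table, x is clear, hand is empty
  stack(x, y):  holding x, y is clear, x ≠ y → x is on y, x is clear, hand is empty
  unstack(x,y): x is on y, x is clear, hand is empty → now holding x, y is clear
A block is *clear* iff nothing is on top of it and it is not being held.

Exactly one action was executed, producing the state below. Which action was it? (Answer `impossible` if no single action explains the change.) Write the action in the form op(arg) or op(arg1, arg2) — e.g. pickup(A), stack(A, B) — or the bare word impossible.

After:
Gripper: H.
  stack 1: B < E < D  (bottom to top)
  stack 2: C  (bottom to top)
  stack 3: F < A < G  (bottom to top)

pickup(H)

target: towers=[B/E/D; C; F/A/G] holding=H
     unstack(G, A) → towers=[B/E/D; C; F/A; H] holding=G
         pickup(H) → towers=[B/E/D; C; F/A/G] holding=H  ← match
     unstack(D, E) → towers=[B/E; C; F/A/G; H] holding=D
         pickup(C) → towers=[B/E/D; F/A/G; H] holding=C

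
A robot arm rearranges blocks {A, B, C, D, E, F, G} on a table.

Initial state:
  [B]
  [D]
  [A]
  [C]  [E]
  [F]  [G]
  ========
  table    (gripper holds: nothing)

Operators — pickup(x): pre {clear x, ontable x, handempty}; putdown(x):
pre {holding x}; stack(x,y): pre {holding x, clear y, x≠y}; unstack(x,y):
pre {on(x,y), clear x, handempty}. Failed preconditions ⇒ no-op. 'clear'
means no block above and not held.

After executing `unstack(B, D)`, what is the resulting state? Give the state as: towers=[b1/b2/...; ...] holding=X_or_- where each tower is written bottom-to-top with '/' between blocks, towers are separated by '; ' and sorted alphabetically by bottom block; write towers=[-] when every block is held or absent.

before: towers=[F/C/A/D/B; G/E] holding=-
pre[unstack(B, D)]: on(B,D) ok, clear(B) ok, handempty ok
all met → apply unstack(B, D)
after:  towers=[F/C/A/D; G/E] holding=B

towers=[F/C/A/D; G/E] holding=B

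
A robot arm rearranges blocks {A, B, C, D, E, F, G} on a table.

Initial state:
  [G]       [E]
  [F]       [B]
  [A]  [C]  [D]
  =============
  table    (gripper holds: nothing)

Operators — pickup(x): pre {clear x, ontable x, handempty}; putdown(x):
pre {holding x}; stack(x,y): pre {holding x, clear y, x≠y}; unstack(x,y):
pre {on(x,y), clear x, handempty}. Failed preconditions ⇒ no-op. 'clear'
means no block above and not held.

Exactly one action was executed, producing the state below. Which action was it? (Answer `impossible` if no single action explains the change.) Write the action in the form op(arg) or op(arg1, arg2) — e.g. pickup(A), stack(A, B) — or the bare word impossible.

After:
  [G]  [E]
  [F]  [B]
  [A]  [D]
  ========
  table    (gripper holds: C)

target: towers=[A/F/G; D/B/E] holding=C
     unstack(G, F) → towers=[A/F; C; D/B/E] holding=G
     unstack(E, B) → towers=[A/F/G; C; D/B] holding=E
         pickup(C) → towers=[A/F/G; D/B/E] holding=C  ← match

pickup(C)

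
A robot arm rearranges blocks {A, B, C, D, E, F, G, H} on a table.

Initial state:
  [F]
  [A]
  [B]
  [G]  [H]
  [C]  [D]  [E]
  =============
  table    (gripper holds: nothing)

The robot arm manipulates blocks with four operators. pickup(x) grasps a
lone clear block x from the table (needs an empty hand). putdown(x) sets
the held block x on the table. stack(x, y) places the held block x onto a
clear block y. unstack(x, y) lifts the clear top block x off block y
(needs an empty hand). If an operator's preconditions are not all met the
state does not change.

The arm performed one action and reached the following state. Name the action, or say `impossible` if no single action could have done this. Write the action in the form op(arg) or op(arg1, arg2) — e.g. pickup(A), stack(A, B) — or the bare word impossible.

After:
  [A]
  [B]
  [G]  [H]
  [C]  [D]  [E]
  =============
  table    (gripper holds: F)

unstack(F, A)

target: towers=[C/G/B/A; D/H; E] holding=F
         pickup(E) → towers=[C/G/B/A/F; D/H] holding=E
     unstack(H, D) → towers=[C/G/B/A/F; D; E] holding=H
     unstack(F, A) → towers=[C/G/B/A; D/H; E] holding=F  ← match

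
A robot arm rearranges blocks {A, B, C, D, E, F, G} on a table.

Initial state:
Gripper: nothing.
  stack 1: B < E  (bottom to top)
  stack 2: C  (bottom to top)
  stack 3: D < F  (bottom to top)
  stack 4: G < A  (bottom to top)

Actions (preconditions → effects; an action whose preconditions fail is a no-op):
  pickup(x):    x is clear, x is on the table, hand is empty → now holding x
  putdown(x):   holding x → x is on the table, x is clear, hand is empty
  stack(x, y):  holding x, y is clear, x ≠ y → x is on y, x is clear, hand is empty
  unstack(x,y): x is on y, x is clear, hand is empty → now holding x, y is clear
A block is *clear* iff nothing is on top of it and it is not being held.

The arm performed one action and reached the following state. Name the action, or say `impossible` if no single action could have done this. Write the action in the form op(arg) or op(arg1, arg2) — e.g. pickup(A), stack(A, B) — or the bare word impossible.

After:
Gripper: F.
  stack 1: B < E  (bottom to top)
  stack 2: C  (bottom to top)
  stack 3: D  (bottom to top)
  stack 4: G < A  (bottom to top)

unstack(F, D)

target: towers=[B/E; C; D; G/A] holding=F
     unstack(F, D) → towers=[B/E; C; D; G/A] holding=F  ← match
     unstack(A, G) → towers=[B/E; C; D/F; G] holding=A
     unstack(E, B) → towers=[B; C; D/F; G/A] holding=E
         pickup(C) → towers=[B/E; D/F; G/A] holding=C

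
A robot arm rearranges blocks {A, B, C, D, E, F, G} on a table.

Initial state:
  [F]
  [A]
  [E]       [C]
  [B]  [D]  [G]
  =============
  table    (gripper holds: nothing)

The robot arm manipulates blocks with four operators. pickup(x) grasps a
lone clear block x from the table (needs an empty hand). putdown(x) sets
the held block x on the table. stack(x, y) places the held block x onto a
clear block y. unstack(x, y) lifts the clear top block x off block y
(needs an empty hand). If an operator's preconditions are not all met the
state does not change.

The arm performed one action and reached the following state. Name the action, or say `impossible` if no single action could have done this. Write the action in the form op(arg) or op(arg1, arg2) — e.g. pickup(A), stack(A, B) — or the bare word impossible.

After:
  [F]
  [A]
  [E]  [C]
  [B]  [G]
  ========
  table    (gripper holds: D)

pickup(D)

target: towers=[B/E/A/F; G/C] holding=D
     unstack(F, A) → towers=[B/E/A; D; G/C] holding=F
         pickup(D) → towers=[B/E/A/F; G/C] holding=D  ← match
     unstack(C, G) → towers=[B/E/A/F; D; G] holding=C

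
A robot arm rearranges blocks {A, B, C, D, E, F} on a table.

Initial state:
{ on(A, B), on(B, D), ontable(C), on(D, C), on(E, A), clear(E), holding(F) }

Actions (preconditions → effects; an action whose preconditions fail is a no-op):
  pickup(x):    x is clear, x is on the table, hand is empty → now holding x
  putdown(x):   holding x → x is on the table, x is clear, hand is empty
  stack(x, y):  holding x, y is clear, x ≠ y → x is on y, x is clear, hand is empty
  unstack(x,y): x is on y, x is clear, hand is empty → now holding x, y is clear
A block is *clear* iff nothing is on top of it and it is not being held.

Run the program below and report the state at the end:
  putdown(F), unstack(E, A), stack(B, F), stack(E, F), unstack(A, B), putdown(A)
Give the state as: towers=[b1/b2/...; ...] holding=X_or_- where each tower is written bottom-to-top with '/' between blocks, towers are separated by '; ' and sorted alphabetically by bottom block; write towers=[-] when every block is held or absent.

towers=[A; C/D/B; F/E] holding=-

step 1 (putdown(F)): towers=[C/D/B/A/E; F] holding=-
step 2 (unstack(E, A)): towers=[C/D/B/A; F] holding=E
step 3 (stack(B, F)) [no-op]: towers=[C/D/B/A; F] holding=E
step 4 (stack(E, F)): towers=[C/D/B/A; F/E] holding=-
step 5 (unstack(A, B)): towers=[C/D/B; F/E] holding=A
step 6 (putdown(A)): towers=[A; C/D/B; F/E] holding=-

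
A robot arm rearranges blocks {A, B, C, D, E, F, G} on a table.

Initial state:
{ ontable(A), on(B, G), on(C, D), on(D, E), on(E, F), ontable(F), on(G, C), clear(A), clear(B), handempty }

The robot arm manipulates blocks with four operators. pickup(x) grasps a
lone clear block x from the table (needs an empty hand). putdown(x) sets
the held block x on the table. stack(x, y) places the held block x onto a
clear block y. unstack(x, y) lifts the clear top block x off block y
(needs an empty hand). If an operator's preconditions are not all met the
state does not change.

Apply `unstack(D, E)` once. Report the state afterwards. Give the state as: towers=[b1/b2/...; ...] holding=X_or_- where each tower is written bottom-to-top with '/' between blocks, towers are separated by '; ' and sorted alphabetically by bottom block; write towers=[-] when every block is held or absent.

before: towers=[A; F/E/D/C/G/B] holding=-
pre[unstack(D, E)]: on(D,E) yes, clear(D) no, handempty yes
clear(D) unmet → unstack(D, E) is a no-op
after:  towers=[A; F/E/D/C/G/B] holding=-

towers=[A; F/E/D/C/G/B] holding=-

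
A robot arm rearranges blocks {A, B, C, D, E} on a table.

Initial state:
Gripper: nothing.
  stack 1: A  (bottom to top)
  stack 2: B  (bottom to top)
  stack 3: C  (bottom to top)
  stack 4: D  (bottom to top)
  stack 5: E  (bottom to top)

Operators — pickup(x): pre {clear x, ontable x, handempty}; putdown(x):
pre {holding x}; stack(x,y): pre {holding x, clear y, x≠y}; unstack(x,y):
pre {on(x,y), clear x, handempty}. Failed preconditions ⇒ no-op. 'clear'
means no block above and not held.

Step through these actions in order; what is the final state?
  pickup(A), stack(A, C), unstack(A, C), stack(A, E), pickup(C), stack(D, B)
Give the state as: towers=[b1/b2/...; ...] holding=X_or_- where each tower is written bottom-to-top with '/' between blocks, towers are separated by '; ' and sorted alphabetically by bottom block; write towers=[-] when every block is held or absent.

towers=[B; D; E/A] holding=C

step 1 (pickup(A)): towers=[B; C; D; E] holding=A
step 2 (stack(A, C)): towers=[B; C/A; D; E] holding=-
step 3 (unstack(A, C)): towers=[B; C; D; E] holding=A
step 4 (stack(A, E)): towers=[B; C; D; E/A] holding=-
step 5 (pickup(C)): towers=[B; D; E/A] holding=C
step 6 (stack(D, B)) [no-op]: towers=[B; D; E/A] holding=C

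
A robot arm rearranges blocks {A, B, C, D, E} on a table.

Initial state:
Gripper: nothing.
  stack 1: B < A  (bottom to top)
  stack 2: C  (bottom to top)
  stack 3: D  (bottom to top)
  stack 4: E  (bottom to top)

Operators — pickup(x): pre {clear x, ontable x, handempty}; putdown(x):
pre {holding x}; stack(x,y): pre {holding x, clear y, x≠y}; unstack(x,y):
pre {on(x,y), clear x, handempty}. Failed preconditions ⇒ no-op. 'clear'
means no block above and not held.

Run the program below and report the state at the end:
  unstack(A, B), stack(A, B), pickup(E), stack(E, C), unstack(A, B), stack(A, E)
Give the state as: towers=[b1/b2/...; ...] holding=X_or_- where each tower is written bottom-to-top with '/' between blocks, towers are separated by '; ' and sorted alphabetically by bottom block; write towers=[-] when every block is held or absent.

step 1 (unstack(A, B)): towers=[B; C; D; E] holding=A
step 2 (stack(A, B)): towers=[B/A; C; D; E] holding=-
step 3 (pickup(E)): towers=[B/A; C; D] holding=E
step 4 (stack(E, C)): towers=[B/A; C/E; D] holding=-
step 5 (unstack(A, B)): towers=[B; C/E; D] holding=A
step 6 (stack(A, E)): towers=[B; C/E/A; D] holding=-

towers=[B; C/E/A; D] holding=-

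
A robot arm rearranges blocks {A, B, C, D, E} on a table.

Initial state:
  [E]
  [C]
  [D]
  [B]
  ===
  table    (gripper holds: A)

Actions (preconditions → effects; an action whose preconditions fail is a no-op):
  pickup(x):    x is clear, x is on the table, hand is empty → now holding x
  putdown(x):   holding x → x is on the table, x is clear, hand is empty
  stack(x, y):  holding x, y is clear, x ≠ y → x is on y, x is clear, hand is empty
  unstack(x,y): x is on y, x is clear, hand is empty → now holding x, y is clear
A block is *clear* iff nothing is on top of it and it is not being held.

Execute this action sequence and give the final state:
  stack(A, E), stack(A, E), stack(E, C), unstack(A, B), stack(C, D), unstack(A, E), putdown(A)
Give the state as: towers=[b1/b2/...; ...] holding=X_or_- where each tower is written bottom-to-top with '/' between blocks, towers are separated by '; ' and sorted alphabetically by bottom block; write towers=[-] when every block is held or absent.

towers=[A; B/D/C/E] holding=-

step 1 (stack(A, E)): towers=[B/D/C/E/A] holding=-
step 2 (stack(A, E)) [no-op]: towers=[B/D/C/E/A] holding=-
step 3 (stack(E, C)) [no-op]: towers=[B/D/C/E/A] holding=-
step 4 (unstack(A, B)) [no-op]: towers=[B/D/C/E/A] holding=-
step 5 (stack(C, D)) [no-op]: towers=[B/D/C/E/A] holding=-
step 6 (unstack(A, E)): towers=[B/D/C/E] holding=A
step 7 (putdown(A)): towers=[A; B/D/C/E] holding=-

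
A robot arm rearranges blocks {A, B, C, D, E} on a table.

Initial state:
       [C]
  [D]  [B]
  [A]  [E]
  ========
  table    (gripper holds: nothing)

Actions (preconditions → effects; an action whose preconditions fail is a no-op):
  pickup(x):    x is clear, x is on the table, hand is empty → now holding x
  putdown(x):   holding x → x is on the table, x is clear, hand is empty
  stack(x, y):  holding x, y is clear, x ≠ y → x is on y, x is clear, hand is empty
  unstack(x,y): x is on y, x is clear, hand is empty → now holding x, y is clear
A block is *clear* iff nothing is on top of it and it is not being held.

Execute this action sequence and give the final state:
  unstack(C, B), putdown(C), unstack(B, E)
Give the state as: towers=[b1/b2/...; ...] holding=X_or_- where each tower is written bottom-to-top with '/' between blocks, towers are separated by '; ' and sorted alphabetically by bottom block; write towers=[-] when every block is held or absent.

towers=[A/D; C; E] holding=B

step 1 (unstack(C, B)): towers=[A/D; E/B] holding=C
step 2 (putdown(C)): towers=[A/D; C; E/B] holding=-
step 3 (unstack(B, E)): towers=[A/D; C; E] holding=B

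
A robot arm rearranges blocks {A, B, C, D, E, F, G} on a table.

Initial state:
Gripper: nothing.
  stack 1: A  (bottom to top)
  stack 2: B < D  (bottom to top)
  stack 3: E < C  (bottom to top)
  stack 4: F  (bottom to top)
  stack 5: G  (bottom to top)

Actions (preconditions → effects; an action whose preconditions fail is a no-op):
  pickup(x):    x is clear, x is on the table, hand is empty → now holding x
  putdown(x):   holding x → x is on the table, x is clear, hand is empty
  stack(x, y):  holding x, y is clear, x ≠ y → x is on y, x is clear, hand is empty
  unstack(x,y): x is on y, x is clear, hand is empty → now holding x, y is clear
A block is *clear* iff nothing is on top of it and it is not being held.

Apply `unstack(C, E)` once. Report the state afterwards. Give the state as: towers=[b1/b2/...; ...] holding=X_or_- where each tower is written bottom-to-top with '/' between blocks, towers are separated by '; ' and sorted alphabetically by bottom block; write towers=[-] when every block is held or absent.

towers=[A; B/D; E; F; G] holding=C

before: towers=[A; B/D; E/C; F; G] holding=-
pre[unstack(C, E)]: on(C,E) ok, clear(C) ok, handempty ok
all met → apply unstack(C, E)
after:  towers=[A; B/D; E; F; G] holding=C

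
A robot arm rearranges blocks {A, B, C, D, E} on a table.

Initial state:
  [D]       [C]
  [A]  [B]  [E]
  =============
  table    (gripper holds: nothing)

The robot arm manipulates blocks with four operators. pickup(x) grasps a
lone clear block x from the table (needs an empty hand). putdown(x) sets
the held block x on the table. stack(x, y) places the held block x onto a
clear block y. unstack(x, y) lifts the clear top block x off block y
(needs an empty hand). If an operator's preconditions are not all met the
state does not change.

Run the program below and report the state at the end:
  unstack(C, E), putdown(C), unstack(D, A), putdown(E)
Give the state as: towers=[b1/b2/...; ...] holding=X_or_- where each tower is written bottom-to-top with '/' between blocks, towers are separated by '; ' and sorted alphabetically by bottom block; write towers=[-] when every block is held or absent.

step 1 (unstack(C, E)): towers=[A/D; B; E] holding=C
step 2 (putdown(C)): towers=[A/D; B; C; E] holding=-
step 3 (unstack(D, A)): towers=[A; B; C; E] holding=D
step 4 (putdown(E)) [no-op]: towers=[A; B; C; E] holding=D

towers=[A; B; C; E] holding=D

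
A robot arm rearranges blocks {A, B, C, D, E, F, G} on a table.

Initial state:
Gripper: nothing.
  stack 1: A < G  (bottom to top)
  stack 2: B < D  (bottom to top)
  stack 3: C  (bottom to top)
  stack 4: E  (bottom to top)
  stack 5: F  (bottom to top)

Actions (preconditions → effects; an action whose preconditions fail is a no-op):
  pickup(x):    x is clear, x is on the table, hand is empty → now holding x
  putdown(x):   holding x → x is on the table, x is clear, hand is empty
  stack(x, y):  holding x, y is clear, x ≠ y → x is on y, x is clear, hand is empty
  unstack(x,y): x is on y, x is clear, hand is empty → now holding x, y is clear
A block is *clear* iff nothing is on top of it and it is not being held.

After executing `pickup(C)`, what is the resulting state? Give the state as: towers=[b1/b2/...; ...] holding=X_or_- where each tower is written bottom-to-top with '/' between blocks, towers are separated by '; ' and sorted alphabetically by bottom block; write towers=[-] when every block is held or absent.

before: towers=[A/G; B/D; C; E; F] holding=-
pre[pickup(C)]: clear(C) ok, ontable(C) ok, handempty ok
all met → apply pickup(C)
after:  towers=[A/G; B/D; E; F] holding=C

towers=[A/G; B/D; E; F] holding=C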